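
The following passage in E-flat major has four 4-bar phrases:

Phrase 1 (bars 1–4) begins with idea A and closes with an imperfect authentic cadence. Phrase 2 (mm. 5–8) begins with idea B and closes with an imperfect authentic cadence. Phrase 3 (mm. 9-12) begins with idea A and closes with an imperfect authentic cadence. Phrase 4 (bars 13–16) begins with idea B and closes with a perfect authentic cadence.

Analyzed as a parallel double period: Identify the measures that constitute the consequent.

In a double period the four phrases pair into a large antecedent (phrases 1–2, ending imperfect authentic cadence) and a large consequent (phrases 3–4, ending perfect authentic cadence). The consequent spans mm. 9–16.

measures 9–16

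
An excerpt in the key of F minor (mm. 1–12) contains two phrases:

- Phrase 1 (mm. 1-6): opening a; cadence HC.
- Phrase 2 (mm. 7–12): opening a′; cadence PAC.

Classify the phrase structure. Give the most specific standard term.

parallel period

Phrase 1 ends with a half cadence (weaker) and phrase 2 with a perfect authentic cadence (stronger): antecedent + consequent = a period.
The two phrases open with the same material (a / a′), so the period is parallel.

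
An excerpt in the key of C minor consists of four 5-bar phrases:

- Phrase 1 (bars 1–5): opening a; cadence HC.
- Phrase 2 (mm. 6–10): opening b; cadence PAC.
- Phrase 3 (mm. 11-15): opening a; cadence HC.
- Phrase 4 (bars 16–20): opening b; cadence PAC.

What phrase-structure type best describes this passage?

repeated period

The cadence pattern HC–PAC–HC–PAC is weak–strong twice, and phrases 3–4 restate phrases 1–2: a period heard twice, not a double period (which would end weakly at phrase 2).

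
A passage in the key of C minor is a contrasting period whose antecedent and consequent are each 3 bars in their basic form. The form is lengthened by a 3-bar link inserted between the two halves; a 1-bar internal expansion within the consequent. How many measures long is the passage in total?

Basic contrasting period: 3 + 3 = 6 bars.
6 (basic form) + 3 (link) + 1 (internal expansion) = 10.

10 measures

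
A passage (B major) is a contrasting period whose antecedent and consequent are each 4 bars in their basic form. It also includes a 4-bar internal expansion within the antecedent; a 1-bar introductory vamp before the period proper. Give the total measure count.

13 measures

Basic contrasting period: 4 + 4 = 8 bars.
8 (basic form) + 4 (internal expansion) + 1 (introduction) = 13.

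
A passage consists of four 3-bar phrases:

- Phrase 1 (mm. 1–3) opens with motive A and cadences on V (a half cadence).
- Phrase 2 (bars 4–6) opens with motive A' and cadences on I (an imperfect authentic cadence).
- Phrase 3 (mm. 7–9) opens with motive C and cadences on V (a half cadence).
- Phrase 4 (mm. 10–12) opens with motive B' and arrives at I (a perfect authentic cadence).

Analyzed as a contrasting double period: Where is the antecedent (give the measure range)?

measures 1–6

In a double period the four phrases pair into a large antecedent (phrases 1–2, ending imperfect authentic cadence) and a large consequent (phrases 3–4, ending perfect authentic cadence). The antecedent spans measures 1-6.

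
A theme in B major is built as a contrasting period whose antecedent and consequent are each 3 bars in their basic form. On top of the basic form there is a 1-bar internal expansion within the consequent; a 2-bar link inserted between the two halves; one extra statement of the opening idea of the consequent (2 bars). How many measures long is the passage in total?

Basic contrasting period: 3 + 3 = 6 bars.
6 (basic form) + 1 (internal expansion) + 2 (link) + 2 (extra statement) = 11.

11 measures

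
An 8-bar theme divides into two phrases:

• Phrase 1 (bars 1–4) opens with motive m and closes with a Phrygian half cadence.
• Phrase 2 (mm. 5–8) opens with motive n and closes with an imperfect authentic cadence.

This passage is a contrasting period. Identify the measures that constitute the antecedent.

The antecedent is the phrase ending with the weaker cadence (Phrygian half cadence, phrase 1) and the consequent the one ending more conclusively (imperfect authentic cadence, phrase 2); the antecedent is bars 1–4.

measures 1–4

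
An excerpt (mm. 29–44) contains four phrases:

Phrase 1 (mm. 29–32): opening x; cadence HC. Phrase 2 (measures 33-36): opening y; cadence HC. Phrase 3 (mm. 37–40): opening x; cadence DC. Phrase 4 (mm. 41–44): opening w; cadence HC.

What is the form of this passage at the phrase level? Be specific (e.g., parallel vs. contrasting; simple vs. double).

Phrase 4 ends with a half cadence, no stronger than phrase 2's half cadence, so the four phrases do not form a double period; nor do phrases 3–4 duplicate 1–2, so it is not a repeated period. With no phrase reaching a conclusive cadence, the passage is a phrase group.

phrase group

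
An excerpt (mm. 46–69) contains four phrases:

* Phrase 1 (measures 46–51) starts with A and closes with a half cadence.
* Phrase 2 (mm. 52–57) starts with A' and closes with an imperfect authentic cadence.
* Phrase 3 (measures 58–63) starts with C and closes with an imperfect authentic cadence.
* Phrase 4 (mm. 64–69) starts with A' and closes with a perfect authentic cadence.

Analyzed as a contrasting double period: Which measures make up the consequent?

In a double period the four phrases pair into a large antecedent (phrases 1–2, ending imperfect authentic cadence) and a large consequent (phrases 3–4, ending perfect authentic cadence). The consequent spans measures 58–69.

measures 58–69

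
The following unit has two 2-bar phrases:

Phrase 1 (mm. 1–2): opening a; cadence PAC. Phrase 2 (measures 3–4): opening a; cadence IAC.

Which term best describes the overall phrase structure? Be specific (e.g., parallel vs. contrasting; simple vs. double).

phrase group

The second phrase closes with an imperfect authentic cadence, which is not stronger than the first phrase's perfect authentic cadence; without a weak→strong cadential pair there is no antecedent–consequent relationship, so this is a phrase group rather than a period.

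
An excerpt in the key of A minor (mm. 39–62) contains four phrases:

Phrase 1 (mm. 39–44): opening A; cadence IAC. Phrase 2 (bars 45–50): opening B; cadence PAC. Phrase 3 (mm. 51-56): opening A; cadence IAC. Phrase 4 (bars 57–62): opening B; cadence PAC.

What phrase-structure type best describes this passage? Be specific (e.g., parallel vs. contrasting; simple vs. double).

The cadence pattern IAC–PAC–IAC–PAC is weak–strong twice, and phrases 3–4 restate phrases 1–2: a period heard twice, not a double period (which would end weakly at phrase 2).

repeated period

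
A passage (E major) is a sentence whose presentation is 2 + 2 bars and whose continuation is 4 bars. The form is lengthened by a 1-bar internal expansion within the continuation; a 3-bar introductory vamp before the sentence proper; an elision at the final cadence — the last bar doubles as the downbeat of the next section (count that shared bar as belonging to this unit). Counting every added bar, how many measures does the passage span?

Basic sentence: 2 + 2 + 4 = 8 bars.
8 (basic form) + 1 (internal expansion) + 3 (introduction) = 12.
The elision shares a bar with the next section but does not change this unit's count.

12 measures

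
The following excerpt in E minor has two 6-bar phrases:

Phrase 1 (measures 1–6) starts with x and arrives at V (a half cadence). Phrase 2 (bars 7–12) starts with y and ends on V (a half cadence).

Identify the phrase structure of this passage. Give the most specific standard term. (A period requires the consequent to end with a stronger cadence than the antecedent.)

phrase group

The second phrase closes with a half cadence, which is not stronger than the first phrase's half cadence; without a weak→strong cadential pair there is no antecedent–consequent relationship, so this is a phrase group rather than a period.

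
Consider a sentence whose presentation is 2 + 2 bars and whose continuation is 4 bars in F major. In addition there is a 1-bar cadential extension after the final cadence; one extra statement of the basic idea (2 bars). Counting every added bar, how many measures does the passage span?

Basic sentence: 2 + 2 + 4 = 8 bars.
8 (basic form) + 1 (cadential extension) + 2 (extra statement) = 11.

11 measures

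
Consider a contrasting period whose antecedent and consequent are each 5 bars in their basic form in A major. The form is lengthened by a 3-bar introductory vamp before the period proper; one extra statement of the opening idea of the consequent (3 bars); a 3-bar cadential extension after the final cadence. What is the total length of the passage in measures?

19 measures

Basic contrasting period: 5 + 5 = 10 bars.
10 (basic form) + 3 (introduction) + 3 (extra statement) + 3 (cadential extension) = 19.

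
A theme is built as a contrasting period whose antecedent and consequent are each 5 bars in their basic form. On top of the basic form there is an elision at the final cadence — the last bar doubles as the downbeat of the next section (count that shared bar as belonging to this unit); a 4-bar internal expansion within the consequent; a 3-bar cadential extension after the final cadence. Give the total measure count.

Basic contrasting period: 5 + 5 = 10 bars.
10 (basic form) + 4 (internal expansion) + 3 (cadential extension) = 17.
The elision shares a bar with the next section but does not change this unit's count.

17 measures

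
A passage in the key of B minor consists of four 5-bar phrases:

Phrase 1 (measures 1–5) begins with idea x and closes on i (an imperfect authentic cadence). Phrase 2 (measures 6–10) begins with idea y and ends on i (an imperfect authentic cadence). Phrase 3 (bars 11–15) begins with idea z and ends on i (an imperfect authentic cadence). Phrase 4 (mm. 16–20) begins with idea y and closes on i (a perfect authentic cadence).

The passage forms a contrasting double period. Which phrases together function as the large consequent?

phrases 3 and 4

In a double period the first pair of phrases (ending imperfect authentic cadence) is the large antecedent and the second pair (ending perfect authentic cadence) is the large consequent; the consequent is phrases 3 and 4.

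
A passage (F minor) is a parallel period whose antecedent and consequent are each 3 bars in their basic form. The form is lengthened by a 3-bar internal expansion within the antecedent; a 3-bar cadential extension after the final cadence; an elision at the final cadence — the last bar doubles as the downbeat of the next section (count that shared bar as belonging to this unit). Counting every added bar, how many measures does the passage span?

12 measures

Basic parallel period: 3 + 3 = 6 bars.
6 (basic form) + 3 (internal expansion) + 3 (cadential extension) = 12.
The elision shares a bar with the next section but does not change this unit's count.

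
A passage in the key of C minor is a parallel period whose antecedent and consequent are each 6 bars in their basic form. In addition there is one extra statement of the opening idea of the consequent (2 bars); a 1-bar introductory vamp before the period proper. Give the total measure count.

15 measures

Basic parallel period: 6 + 6 = 12 bars.
12 (basic form) + 2 (extra statement) + 1 (introduction) = 15.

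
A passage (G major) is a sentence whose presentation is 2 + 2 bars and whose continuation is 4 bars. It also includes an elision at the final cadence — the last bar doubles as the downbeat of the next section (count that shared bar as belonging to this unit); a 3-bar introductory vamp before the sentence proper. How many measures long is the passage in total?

Basic sentence: 2 + 2 + 4 = 8 bars.
8 (basic form) + 3 (introduction) = 11.
The elision shares a bar with the next section but does not change this unit's count.

11 measures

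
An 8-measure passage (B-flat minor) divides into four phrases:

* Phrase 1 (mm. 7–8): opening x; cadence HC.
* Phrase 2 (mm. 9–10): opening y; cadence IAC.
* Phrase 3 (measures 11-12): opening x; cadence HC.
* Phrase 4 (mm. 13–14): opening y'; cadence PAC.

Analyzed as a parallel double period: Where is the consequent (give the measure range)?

measures 11–14

In a double period the four phrases pair into a large antecedent (phrases 1–2, ending imperfect authentic cadence) and a large consequent (phrases 3–4, ending perfect authentic cadence). The consequent spans measures 11-14.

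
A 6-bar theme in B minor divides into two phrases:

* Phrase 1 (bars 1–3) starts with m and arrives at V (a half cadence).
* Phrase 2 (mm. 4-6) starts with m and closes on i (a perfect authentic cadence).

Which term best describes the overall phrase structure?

Phrase 1 ends with a half cadence (weaker) and phrase 2 with a perfect authentic cadence (stronger): antecedent + consequent = a period.
The two phrases open with the same material (m / m), so the period is parallel.

parallel period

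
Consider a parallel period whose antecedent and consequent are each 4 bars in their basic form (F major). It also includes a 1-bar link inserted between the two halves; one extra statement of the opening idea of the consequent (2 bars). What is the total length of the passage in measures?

11 measures

Basic parallel period: 4 + 4 = 8 bars.
8 (basic form) + 1 (link) + 2 (extra statement) = 11.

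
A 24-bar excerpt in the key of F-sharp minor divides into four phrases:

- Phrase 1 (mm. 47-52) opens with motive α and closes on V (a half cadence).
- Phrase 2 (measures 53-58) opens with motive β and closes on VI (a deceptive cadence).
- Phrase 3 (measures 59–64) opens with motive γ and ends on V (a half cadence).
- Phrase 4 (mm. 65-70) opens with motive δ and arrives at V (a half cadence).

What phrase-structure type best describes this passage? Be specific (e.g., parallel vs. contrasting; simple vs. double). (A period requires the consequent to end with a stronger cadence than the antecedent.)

Phrase 4 ends with a half cadence, no stronger than phrase 2's deceptive cadence, so the four phrases do not form a double period; nor do phrases 3–4 duplicate 1–2, so it is not a repeated period. With no phrase reaching a conclusive cadence, the passage is a phrase group.

phrase group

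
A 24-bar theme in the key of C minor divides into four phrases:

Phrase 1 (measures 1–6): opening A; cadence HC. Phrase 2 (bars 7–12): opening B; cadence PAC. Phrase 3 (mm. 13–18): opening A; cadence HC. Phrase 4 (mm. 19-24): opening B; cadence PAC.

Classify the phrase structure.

The cadence pattern HC–PAC–HC–PAC is weak–strong twice, and phrases 3–4 restate phrases 1–2: a period heard twice, not a double period (which would end weakly at phrase 2).

repeated period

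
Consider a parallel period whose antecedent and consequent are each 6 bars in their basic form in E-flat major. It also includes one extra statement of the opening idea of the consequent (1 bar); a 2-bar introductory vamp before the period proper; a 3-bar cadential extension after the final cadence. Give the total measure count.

Basic parallel period: 6 + 6 = 12 bars.
12 (basic form) + 1 (extra statement) + 2 (introduction) + 3 (cadential extension) = 18.

18 measures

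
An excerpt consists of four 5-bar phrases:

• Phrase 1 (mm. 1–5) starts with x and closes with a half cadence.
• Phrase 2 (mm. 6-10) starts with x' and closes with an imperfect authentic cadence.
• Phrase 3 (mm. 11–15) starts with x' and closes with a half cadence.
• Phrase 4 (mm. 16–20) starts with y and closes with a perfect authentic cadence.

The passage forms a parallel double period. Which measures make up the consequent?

In a double period the first pair of phrases (ending imperfect authentic cadence) is the large antecedent and the second pair (ending perfect authentic cadence) is the large consequent; the consequent is measures 11–20.

measures 11–20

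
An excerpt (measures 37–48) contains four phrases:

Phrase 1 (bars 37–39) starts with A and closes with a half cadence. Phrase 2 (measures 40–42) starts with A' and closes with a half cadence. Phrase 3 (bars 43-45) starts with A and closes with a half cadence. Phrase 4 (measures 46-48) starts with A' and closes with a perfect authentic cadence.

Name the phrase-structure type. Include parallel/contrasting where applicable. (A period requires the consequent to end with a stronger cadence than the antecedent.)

Four phrases in two halves: the first half (bars 37–42) ends with a half cadence, the second (measures 43-48) with a perfect authentic cadence — a large antecedent–consequent pair, i.e. a double period.
Phrase 3 begins with the same material as phrase 1, making it parallel.

parallel double period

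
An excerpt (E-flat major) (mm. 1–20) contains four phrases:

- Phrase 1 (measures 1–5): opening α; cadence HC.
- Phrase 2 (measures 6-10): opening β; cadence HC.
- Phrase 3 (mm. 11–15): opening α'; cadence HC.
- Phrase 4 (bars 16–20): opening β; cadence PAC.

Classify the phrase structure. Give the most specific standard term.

parallel double period

Four phrases in two halves: the first half (mm. 1-10) ends with a half cadence, the second (bars 11–20) with a perfect authentic cadence — a large antecedent–consequent pair, i.e. a double period.
Phrase 3 begins with the same material as phrase 1, making it parallel.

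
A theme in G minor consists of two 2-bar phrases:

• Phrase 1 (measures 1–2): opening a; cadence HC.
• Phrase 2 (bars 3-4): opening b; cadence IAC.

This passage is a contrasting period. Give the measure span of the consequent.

The antecedent is the phrase ending with the weaker cadence (half cadence, phrase 1) and the consequent the one ending more conclusively (imperfect authentic cadence, phrase 2); the consequent is mm. 3–4.

measures 3–4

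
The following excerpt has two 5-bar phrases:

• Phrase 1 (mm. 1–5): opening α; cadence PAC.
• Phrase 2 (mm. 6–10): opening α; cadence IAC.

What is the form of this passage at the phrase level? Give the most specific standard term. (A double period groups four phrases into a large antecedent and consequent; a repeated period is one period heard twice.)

The second phrase closes with an imperfect authentic cadence, which is not stronger than the first phrase's perfect authentic cadence; without a weak→strong cadential pair there is no antecedent–consequent relationship, so this is a phrase group rather than a period.

phrase group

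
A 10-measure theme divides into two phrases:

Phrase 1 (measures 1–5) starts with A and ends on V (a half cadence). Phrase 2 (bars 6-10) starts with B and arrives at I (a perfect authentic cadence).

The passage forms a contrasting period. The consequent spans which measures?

measures 6–10

The antecedent is the phrase ending with the weaker cadence (half cadence, phrase 1) and the consequent the one ending more conclusively (perfect authentic cadence, phrase 2); the consequent is mm. 6–10.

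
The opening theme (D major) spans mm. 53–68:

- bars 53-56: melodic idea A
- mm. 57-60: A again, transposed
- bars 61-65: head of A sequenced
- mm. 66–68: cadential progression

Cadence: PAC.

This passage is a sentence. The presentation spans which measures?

measures 53–60

The presentation of a sentence is the basic idea (mm. 53-56) plus its repetition (mm. 57–60); the presentation is therefore mm. 53–60.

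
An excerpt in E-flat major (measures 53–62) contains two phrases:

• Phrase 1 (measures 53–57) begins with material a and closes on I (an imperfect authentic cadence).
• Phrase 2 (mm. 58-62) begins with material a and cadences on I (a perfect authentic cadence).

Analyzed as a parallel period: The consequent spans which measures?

The antecedent is the phrase ending with the weaker cadence (imperfect authentic cadence, phrase 1) and the consequent the one ending more conclusively (perfect authentic cadence, phrase 2); the consequent is mm. 58–62.

measures 58–62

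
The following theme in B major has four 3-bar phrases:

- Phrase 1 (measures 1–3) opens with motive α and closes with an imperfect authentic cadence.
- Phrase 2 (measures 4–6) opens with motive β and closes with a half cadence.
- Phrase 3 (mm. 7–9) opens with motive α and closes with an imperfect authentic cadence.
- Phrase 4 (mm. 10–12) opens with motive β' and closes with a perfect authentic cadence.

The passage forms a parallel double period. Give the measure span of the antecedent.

measures 1–6

In a double period the first pair of phrases (ending half cadence) is the large antecedent and the second pair (ending perfect authentic cadence) is the large consequent; the antecedent is measures 1–6.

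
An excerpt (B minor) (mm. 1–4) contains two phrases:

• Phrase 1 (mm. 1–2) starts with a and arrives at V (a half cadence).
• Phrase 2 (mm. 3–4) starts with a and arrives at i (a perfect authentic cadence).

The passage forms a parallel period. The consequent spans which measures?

The antecedent is the phrase ending with the weaker cadence (half cadence, phrase 1) and the consequent the one ending more conclusively (perfect authentic cadence, phrase 2); the consequent is measures 3–4.

measures 3–4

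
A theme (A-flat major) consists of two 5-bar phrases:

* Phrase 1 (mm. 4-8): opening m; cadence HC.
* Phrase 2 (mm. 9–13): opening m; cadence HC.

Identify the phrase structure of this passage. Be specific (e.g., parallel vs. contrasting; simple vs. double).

repeated phrase

Both phrases have the same opening (m) and the same cadence (half cadence): the second is a restatement, not a consequent, so this is a repeated phrase rather than a period.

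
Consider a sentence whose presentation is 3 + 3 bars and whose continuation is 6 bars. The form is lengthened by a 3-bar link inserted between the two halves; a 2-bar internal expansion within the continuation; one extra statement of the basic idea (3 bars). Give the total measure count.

20 measures

Basic sentence: 3 + 3 + 6 = 12 bars.
12 (basic form) + 3 (link) + 2 (internal expansion) + 3 (extra statement) = 20.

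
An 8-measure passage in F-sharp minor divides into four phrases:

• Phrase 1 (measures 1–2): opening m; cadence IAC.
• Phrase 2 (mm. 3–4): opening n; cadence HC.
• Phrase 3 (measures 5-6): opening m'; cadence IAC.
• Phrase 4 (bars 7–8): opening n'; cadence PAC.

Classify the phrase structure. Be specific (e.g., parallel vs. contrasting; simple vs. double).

Four phrases in two halves: the first half (measures 1–4) ends with a half cadence, the second (mm. 5–8) with a perfect authentic cadence — a large antecedent–consequent pair, i.e. a double period.
Phrase 3 begins with the same material as phrase 1, making it parallel.

parallel double period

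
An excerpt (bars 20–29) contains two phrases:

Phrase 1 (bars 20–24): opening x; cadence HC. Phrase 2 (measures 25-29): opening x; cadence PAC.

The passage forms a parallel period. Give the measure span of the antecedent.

The phrase ending with the weaker cadence (half cadence) is the antecedent; the one ending more conclusively (perfect authentic cadence) is the consequent. The antecedent is measures 20–24.

measures 20–24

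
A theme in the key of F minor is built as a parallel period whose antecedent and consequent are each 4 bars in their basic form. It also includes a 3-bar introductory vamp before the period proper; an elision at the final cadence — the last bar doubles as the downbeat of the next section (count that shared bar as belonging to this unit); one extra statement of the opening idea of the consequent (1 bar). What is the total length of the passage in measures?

Basic parallel period: 4 + 4 = 8 bars.
8 (basic form) + 3 (introduction) + 1 (extra statement) = 12.
The elision shares a bar with the next section but does not change this unit's count.

12 measures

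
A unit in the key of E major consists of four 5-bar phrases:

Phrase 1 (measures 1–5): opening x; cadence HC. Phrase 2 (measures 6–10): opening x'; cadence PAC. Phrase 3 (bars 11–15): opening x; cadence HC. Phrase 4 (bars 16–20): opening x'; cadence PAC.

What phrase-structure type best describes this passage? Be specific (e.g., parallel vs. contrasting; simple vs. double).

The cadence pattern HC–PAC–HC–PAC is weak–strong twice, and phrases 3–4 restate phrases 1–2: a period heard twice, not a double period (which would end weakly at phrase 2).

repeated period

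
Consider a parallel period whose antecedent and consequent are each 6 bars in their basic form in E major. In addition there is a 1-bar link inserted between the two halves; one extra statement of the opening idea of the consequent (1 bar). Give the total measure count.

Basic parallel period: 6 + 6 = 12 bars.
12 (basic form) + 1 (link) + 1 (extra statement) = 14.

14 measures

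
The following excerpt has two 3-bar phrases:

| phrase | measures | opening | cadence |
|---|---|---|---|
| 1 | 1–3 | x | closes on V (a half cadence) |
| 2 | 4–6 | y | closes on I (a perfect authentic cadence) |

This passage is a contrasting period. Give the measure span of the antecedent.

The antecedent is the phrase ending with the weaker cadence (half cadence, phrase 1) and the consequent the one ending more conclusively (perfect authentic cadence, phrase 2); the antecedent is mm. 1-3.

measures 1–3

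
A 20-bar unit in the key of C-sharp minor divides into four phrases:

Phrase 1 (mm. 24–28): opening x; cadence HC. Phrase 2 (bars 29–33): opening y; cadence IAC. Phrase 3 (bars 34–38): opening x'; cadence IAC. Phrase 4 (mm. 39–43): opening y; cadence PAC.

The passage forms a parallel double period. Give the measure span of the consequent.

measures 34–43

In a double period the four phrases pair into a large antecedent (phrases 1–2, ending imperfect authentic cadence) and a large consequent (phrases 3–4, ending perfect authentic cadence). The consequent spans bars 34–43.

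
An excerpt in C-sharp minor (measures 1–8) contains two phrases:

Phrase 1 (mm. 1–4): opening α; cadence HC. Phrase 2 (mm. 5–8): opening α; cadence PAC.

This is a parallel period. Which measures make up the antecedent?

measures 1–4

The phrase ending with the weaker cadence (half cadence) is the antecedent; the one ending more conclusively (perfect authentic cadence) is the consequent. The antecedent is measures 1–4.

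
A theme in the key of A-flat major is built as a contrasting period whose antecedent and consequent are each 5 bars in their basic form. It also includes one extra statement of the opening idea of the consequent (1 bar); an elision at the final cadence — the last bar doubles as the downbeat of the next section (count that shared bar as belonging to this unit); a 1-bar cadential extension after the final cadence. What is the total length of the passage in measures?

Basic contrasting period: 5 + 5 = 10 bars.
10 (basic form) + 1 (extra statement) + 1 (cadential extension) = 12.
The elision shares a bar with the next section but does not change this unit's count.

12 measures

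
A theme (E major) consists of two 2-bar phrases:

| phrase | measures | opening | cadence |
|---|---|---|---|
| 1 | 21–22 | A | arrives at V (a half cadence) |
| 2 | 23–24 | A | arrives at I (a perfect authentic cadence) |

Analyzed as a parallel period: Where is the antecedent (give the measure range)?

measures 21–22

The antecedent is the phrase ending with the weaker cadence (half cadence, phrase 1) and the consequent the one ending more conclusively (perfect authentic cadence, phrase 2); the antecedent is mm. 21-22.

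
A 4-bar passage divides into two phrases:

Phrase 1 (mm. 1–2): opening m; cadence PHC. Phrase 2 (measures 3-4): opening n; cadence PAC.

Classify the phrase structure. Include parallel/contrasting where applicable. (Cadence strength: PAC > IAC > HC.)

Phrase 1 ends with a Phrygian half cadence (weaker) and phrase 2 with a perfect authentic cadence (stronger): antecedent + consequent = a period.
The two phrases open with different material (m / n), so the period is contrasting.

contrasting period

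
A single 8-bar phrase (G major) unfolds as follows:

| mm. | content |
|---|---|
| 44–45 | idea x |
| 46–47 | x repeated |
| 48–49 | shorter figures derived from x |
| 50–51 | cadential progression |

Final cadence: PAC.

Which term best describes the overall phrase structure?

Basic idea (measures 44–45) + its repetition (mm. 46–47) form the presentation; fragmentation and cadence (bars 48–51) form the continuation — the 8-bar whole is a sentence.

sentence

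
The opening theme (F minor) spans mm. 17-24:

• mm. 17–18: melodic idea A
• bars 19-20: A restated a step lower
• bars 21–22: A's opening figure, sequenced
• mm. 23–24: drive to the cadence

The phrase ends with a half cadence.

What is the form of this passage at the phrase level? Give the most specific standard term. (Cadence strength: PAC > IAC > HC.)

Basic idea (bars 17-18) + its repetition (bars 19–20) form the presentation; fragmentation and cadence (bars 21–24) form the continuation — the 8-bar whole is a sentence.

sentence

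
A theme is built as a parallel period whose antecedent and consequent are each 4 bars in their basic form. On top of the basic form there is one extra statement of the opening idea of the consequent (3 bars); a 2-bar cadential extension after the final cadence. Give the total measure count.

13 measures

Basic parallel period: 4 + 4 = 8 bars.
8 (basic form) + 3 (extra statement) + 2 (cadential extension) = 13.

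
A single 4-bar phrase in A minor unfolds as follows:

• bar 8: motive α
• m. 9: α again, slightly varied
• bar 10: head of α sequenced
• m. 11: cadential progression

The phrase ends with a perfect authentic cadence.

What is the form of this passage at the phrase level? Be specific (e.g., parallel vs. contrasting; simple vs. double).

Basic idea (m. 8) + its repetition (m. 9) form the presentation; fragmentation and cadence (mm. 10–11) form the continuation — the 4-bar whole is a sentence.

sentence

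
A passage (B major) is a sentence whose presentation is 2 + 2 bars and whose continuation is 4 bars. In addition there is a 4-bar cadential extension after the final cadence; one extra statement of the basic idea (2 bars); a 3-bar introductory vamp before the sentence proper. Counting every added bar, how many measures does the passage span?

17 measures

Basic sentence: 2 + 2 + 4 = 8 bars.
8 (basic form) + 4 (cadential extension) + 2 (extra statement) + 3 (introduction) = 17.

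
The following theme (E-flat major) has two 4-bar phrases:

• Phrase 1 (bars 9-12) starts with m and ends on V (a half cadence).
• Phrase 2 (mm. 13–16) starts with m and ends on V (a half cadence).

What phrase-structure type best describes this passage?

Both phrases have the same opening (m) and the same cadence (half cadence): the second is a restatement, not a consequent, so this is a repeated phrase rather than a period.

repeated phrase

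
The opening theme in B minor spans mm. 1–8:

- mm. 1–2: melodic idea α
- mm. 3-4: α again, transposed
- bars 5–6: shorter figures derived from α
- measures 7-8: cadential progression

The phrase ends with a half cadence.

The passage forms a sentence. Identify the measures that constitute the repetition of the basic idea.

measures 3–4

The presentation of a sentence is the basic idea (mm. 1-2) plus its repetition (mm. 3–4); the repetition of the basic idea is therefore mm. 3-4.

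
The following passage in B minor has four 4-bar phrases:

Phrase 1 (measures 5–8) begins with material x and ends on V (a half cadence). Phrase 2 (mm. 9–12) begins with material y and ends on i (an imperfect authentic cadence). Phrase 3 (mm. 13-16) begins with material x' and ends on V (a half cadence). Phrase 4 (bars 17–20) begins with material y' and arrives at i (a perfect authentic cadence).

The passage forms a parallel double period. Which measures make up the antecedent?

measures 5–12

In a double period the first pair of phrases (ending imperfect authentic cadence) is the large antecedent and the second pair (ending perfect authentic cadence) is the large consequent; the antecedent is measures 5–12.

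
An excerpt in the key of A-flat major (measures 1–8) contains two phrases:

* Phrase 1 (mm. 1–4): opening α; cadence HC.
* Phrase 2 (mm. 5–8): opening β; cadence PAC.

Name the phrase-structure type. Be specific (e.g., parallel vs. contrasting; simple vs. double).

contrasting period

Phrase 1 ends with a half cadence (weaker) and phrase 2 with a perfect authentic cadence (stronger): antecedent + consequent = a period.
The two phrases open with different material (α / β), so the period is contrasting.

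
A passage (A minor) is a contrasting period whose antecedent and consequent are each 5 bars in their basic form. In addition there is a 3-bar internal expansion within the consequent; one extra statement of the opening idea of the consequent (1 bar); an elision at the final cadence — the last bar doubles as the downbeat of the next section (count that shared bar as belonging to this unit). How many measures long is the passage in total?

14 measures

Basic contrasting period: 5 + 5 = 10 bars.
10 (basic form) + 3 (internal expansion) + 1 (extra statement) = 14.
The elision shares a bar with the next section but does not change this unit's count.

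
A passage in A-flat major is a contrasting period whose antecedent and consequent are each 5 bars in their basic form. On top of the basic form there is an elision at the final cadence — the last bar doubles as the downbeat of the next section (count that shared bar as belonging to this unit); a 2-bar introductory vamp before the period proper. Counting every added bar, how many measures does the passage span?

Basic contrasting period: 5 + 5 = 10 bars.
10 (basic form) + 2 (introduction) = 12.
The elision shares a bar with the next section but does not change this unit's count.

12 measures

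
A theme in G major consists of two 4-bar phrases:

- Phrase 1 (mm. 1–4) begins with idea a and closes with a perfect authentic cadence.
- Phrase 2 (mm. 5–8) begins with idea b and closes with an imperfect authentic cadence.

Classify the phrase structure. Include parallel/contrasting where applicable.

phrase group

The second phrase closes with an imperfect authentic cadence, which is not stronger than the first phrase's perfect authentic cadence; without a weak→strong cadential pair there is no antecedent–consequent relationship, so this is a phrase group rather than a period.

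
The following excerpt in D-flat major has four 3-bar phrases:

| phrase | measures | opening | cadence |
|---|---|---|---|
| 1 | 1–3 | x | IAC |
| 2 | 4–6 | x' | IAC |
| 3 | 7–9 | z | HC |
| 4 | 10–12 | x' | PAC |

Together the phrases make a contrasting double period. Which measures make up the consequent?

In a double period the first pair of phrases (ending imperfect authentic cadence) is the large antecedent and the second pair (ending perfect authentic cadence) is the large consequent; the consequent is measures 7–12.

measures 7–12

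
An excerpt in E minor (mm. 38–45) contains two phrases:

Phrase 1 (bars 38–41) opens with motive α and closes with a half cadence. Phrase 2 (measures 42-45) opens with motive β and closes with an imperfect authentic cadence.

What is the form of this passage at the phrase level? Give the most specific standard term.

Phrase 1 ends with a half cadence (weaker) and phrase 2 with an imperfect authentic cadence (stronger): antecedent + consequent = a period.
The two phrases open with different material (α / β), so the period is contrasting.

contrasting period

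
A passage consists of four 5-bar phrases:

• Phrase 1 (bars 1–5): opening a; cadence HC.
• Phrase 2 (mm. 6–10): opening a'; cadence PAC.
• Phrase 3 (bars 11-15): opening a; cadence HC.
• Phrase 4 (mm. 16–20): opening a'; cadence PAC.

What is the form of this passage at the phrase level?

The cadence pattern HC–PAC–HC–PAC is weak–strong twice, and phrases 3–4 restate phrases 1–2: a period heard twice, not a double period (which would end weakly at phrase 2).

repeated period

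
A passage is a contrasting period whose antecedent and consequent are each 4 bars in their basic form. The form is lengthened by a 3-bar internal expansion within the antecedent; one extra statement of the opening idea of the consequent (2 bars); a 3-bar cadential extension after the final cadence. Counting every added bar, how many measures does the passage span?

16 measures

Basic contrasting period: 4 + 4 = 8 bars.
8 (basic form) + 3 (internal expansion) + 2 (extra statement) + 3 (cadential extension) = 16.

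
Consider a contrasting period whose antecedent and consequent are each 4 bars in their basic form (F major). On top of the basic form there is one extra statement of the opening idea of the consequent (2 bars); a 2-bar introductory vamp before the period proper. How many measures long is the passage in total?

Basic contrasting period: 4 + 4 = 8 bars.
8 (basic form) + 2 (extra statement) + 2 (introduction) = 12.

12 measures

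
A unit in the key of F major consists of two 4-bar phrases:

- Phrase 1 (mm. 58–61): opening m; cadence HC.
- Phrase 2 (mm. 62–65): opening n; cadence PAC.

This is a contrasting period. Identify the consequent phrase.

The phrase ending with the weaker cadence (half cadence) is the antecedent; the one ending more conclusively (perfect authentic cadence) is the consequent. The consequent is phrase 2.

phrase 2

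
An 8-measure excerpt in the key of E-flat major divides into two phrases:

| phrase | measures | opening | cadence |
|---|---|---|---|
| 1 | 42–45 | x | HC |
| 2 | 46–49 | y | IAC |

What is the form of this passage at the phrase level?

Phrase 1 ends with a half cadence (weaker) and phrase 2 with an imperfect authentic cadence (stronger): antecedent + consequent = a period.
The two phrases open with different material (x / y), so the period is contrasting.

contrasting period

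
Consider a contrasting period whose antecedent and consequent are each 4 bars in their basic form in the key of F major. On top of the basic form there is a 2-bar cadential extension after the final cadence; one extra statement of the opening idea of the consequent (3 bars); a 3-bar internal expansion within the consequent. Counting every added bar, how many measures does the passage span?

16 measures

Basic contrasting period: 4 + 4 = 8 bars.
8 (basic form) + 2 (cadential extension) + 3 (extra statement) + 3 (internal expansion) = 16.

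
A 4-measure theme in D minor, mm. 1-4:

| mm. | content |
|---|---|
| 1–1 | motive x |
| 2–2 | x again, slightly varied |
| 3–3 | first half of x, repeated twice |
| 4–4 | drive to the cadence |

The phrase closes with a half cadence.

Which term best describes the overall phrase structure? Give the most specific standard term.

Basic idea (m. 1) + its repetition (m. 2) form the presentation; fragmentation and cadence (mm. 3–4) form the continuation — the 4-bar whole is a sentence.

sentence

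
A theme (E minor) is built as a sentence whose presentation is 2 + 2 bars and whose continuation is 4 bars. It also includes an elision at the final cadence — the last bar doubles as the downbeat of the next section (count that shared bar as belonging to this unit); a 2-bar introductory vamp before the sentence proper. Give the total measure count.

10 measures

Basic sentence: 2 + 2 + 4 = 8 bars.
8 (basic form) + 2 (introduction) = 10.
The elision shares a bar with the next section but does not change this unit's count.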